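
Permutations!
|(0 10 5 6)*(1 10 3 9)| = |(0 3 9 1 10 5 6)| = 7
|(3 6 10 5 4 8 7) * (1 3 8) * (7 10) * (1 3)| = |(3 6 7 8 10 5 4)| = 7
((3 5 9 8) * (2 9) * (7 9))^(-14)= [0, 1, 3, 9, 4, 8, 6, 5, 7, 2]= (2 3 9)(5 8 7)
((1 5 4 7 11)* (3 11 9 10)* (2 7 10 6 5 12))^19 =(1 10 6 2 11 4 9 12 3 5 7) =[0, 10, 11, 5, 9, 7, 2, 1, 8, 12, 6, 4, 3]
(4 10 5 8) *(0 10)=[10, 1, 2, 3, 0, 8, 6, 7, 4, 9, 5]=(0 10 5 8 4)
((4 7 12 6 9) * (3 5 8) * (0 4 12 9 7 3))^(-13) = [3, 1, 2, 8, 5, 0, 12, 6, 4, 7, 10, 11, 9] = (0 3 8 4 5)(6 12 9 7)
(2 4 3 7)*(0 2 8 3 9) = (0 2 4 9)(3 7 8) = [2, 1, 4, 7, 9, 5, 6, 8, 3, 0]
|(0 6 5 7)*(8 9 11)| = 12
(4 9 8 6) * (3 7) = (3 7)(4 9 8 6) = [0, 1, 2, 7, 9, 5, 4, 3, 6, 8]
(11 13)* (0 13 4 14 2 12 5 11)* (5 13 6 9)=(0 6 9 5 11 4 14 2 12 13)=[6, 1, 12, 3, 14, 11, 9, 7, 8, 5, 10, 4, 13, 0, 2]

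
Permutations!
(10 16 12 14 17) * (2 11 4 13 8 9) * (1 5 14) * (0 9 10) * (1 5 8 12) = (0 9 2 11 4 13 12 5 14 17)(1 8 10 16) = [9, 8, 11, 3, 13, 14, 6, 7, 10, 2, 16, 4, 5, 12, 17, 15, 1, 0]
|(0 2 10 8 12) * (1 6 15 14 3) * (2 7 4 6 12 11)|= |(0 7 4 6 15 14 3 1 12)(2 10 8 11)|= 36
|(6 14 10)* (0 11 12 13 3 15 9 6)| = 10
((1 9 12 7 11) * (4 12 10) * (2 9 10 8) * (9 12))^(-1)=(1 11 7 12 2 8 9 4 10)=[0, 11, 8, 3, 10, 5, 6, 12, 9, 4, 1, 7, 2]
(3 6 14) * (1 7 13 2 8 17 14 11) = (1 7 13 2 8 17 14 3 6 11) = [0, 7, 8, 6, 4, 5, 11, 13, 17, 9, 10, 1, 12, 2, 3, 15, 16, 14]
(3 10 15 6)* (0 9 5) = (0 9 5)(3 10 15 6) = [9, 1, 2, 10, 4, 0, 3, 7, 8, 5, 15, 11, 12, 13, 14, 6]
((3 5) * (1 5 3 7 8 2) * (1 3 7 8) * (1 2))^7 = (1 5 8)(2 3 7) = [0, 5, 3, 7, 4, 8, 6, 2, 1]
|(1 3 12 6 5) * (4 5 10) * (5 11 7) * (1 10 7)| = |(1 3 12 6 7 5 10 4 11)| = 9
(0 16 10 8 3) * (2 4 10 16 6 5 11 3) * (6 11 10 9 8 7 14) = [11, 1, 4, 0, 9, 10, 5, 14, 2, 8, 7, 3, 12, 13, 6, 15, 16] = (16)(0 11 3)(2 4 9 8)(5 10 7 14 6)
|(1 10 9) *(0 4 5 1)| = |(0 4 5 1 10 9)| = 6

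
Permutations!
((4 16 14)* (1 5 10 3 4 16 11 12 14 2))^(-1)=(1 2 16 14 12 11 4 3 10 5)=[0, 2, 16, 10, 3, 1, 6, 7, 8, 9, 5, 4, 11, 13, 12, 15, 14]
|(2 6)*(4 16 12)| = |(2 6)(4 16 12)| = 6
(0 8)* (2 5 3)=(0 8)(2 5 3)=[8, 1, 5, 2, 4, 3, 6, 7, 0]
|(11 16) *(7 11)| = 3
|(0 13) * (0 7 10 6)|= |(0 13 7 10 6)|= 5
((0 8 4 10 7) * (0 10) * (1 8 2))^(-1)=[4, 2, 0, 3, 8, 5, 6, 10, 1, 9, 7]=(0 4 8 1 2)(7 10)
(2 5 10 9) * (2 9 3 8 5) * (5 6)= (3 8 6 5 10)= [0, 1, 2, 8, 4, 10, 5, 7, 6, 9, 3]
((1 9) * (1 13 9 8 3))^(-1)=(1 3 8)(9 13)=[0, 3, 2, 8, 4, 5, 6, 7, 1, 13, 10, 11, 12, 9]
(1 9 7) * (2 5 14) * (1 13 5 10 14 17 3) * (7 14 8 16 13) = (1 9 14 2 10 8 16 13 5 17 3) = [0, 9, 10, 1, 4, 17, 6, 7, 16, 14, 8, 11, 12, 5, 2, 15, 13, 3]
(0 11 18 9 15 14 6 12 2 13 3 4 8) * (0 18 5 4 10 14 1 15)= (0 11 5 4 8 18 9)(1 15)(2 13 3 10 14 6 12)= [11, 15, 13, 10, 8, 4, 12, 7, 18, 0, 14, 5, 2, 3, 6, 1, 16, 17, 9]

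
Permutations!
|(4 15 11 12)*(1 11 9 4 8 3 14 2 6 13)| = 9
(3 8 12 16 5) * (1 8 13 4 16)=(1 8 12)(3 13 4 16 5)=[0, 8, 2, 13, 16, 3, 6, 7, 12, 9, 10, 11, 1, 4, 14, 15, 5]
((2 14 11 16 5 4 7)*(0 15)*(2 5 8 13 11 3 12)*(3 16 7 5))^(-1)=(0 15)(2 12 3 7 11 13 8 16 14)(4 5)=[15, 1, 12, 7, 5, 4, 6, 11, 16, 9, 10, 13, 3, 8, 2, 0, 14]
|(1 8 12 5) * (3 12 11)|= |(1 8 11 3 12 5)|= 6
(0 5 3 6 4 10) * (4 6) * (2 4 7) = (0 5 3 7 2 4 10) = [5, 1, 4, 7, 10, 3, 6, 2, 8, 9, 0]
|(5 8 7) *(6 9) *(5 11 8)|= 6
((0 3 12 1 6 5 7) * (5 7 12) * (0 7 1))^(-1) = (0 12 5 3)(1 6) = [12, 6, 2, 0, 4, 3, 1, 7, 8, 9, 10, 11, 5]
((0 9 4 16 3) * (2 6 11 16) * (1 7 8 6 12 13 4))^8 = (0 3 16 11 6 8 7 1 9) = [3, 9, 2, 16, 4, 5, 8, 1, 7, 0, 10, 6, 12, 13, 14, 15, 11]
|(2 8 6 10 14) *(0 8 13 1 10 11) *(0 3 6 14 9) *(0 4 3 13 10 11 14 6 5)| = |(0 8 6 14 2 10 9 4 3 5)(1 11 13)| = 30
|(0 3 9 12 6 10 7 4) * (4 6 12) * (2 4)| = 15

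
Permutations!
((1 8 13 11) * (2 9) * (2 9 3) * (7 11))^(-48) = [0, 13, 2, 3, 4, 5, 6, 1, 7, 9, 10, 8, 12, 11] = (1 13 11 8 7)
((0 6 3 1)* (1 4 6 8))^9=(8)=[0, 1, 2, 3, 4, 5, 6, 7, 8]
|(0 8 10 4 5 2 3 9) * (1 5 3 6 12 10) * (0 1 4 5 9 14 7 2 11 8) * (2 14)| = 18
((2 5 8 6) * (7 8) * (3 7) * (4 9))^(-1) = (2 6 8 7 3 5)(4 9) = [0, 1, 6, 5, 9, 2, 8, 3, 7, 4]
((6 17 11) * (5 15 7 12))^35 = (5 12 7 15)(6 11 17) = [0, 1, 2, 3, 4, 12, 11, 15, 8, 9, 10, 17, 7, 13, 14, 5, 16, 6]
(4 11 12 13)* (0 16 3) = (0 16 3)(4 11 12 13) = [16, 1, 2, 0, 11, 5, 6, 7, 8, 9, 10, 12, 13, 4, 14, 15, 3]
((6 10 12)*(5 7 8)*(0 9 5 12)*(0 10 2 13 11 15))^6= (0 6 9 2 5 13 7 11 8 15 12)= [6, 1, 5, 3, 4, 13, 9, 11, 15, 2, 10, 8, 0, 7, 14, 12]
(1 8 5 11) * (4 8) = (1 4 8 5 11) = [0, 4, 2, 3, 8, 11, 6, 7, 5, 9, 10, 1]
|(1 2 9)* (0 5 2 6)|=6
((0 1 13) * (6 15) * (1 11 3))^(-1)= [13, 3, 2, 11, 4, 5, 15, 7, 8, 9, 10, 0, 12, 1, 14, 6]= (0 13 1 3 11)(6 15)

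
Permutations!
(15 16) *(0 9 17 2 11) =[9, 1, 11, 3, 4, 5, 6, 7, 8, 17, 10, 0, 12, 13, 14, 16, 15, 2] =(0 9 17 2 11)(15 16)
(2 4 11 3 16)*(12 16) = [0, 1, 4, 12, 11, 5, 6, 7, 8, 9, 10, 3, 16, 13, 14, 15, 2] = (2 4 11 3 12 16)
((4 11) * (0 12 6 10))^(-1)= (0 10 6 12)(4 11)= [10, 1, 2, 3, 11, 5, 12, 7, 8, 9, 6, 4, 0]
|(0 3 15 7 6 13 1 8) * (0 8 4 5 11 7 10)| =28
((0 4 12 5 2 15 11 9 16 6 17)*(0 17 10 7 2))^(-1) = (17)(0 5 12 4)(2 7 10 6 16 9 11 15) = [5, 1, 7, 3, 0, 12, 16, 10, 8, 11, 6, 15, 4, 13, 14, 2, 9, 17]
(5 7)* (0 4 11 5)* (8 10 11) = (0 4 8 10 11 5 7) = [4, 1, 2, 3, 8, 7, 6, 0, 10, 9, 11, 5]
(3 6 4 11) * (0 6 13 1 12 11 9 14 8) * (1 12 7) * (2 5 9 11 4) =[6, 7, 5, 13, 11, 9, 2, 1, 0, 14, 10, 3, 4, 12, 8] =(0 6 2 5 9 14 8)(1 7)(3 13 12 4 11)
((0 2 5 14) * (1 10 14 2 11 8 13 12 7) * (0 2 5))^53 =(0 13 1 2 8 7 14 11 12 10) =[13, 2, 8, 3, 4, 5, 6, 14, 7, 9, 0, 12, 10, 1, 11]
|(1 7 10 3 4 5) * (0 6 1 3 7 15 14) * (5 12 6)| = 18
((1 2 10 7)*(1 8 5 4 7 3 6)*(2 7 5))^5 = [0, 3, 7, 2, 5, 4, 10, 6, 1, 9, 8] = (1 3 2 7 6 10 8)(4 5)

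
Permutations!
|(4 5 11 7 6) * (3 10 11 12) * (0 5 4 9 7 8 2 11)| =15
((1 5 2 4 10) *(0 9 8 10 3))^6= (0 2 10)(1 9 4)(3 5 8)= [2, 9, 10, 5, 1, 8, 6, 7, 3, 4, 0]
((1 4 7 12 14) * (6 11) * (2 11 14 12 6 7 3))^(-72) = (14) = [0, 1, 2, 3, 4, 5, 6, 7, 8, 9, 10, 11, 12, 13, 14]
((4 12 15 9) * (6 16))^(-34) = [0, 1, 2, 3, 15, 5, 6, 7, 8, 12, 10, 11, 9, 13, 14, 4, 16] = (16)(4 15)(9 12)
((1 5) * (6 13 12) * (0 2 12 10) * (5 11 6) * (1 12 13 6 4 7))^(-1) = (0 10 13 2)(1 7 4 11)(5 12) = [10, 7, 0, 3, 11, 12, 6, 4, 8, 9, 13, 1, 5, 2]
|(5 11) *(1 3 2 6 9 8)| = 6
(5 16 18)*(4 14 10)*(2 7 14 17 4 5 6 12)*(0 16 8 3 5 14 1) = (0 16 18 6 12 2 7 1)(3 5 8)(4 17)(10 14) = [16, 0, 7, 5, 17, 8, 12, 1, 3, 9, 14, 11, 2, 13, 10, 15, 18, 4, 6]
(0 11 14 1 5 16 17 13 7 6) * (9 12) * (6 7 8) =(0 11 14 1 5 16 17 13 8 6)(9 12) =[11, 5, 2, 3, 4, 16, 0, 7, 6, 12, 10, 14, 9, 8, 1, 15, 17, 13]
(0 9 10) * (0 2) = (0 9 10 2) = [9, 1, 0, 3, 4, 5, 6, 7, 8, 10, 2]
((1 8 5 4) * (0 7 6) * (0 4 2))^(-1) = (0 2 5 8 1 4 6 7) = [2, 4, 5, 3, 6, 8, 7, 0, 1]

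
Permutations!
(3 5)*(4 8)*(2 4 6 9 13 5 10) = [0, 1, 4, 10, 8, 3, 9, 7, 6, 13, 2, 11, 12, 5] = (2 4 8 6 9 13 5 3 10)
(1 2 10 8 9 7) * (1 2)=(2 10 8 9 7)=[0, 1, 10, 3, 4, 5, 6, 2, 9, 7, 8]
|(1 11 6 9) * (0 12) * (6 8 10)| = |(0 12)(1 11 8 10 6 9)| = 6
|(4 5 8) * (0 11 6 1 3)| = 15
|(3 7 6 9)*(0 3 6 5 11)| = |(0 3 7 5 11)(6 9)| = 10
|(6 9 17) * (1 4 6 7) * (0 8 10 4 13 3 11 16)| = 13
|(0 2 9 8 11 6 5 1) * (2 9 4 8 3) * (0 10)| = 11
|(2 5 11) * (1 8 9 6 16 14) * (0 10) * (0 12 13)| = |(0 10 12 13)(1 8 9 6 16 14)(2 5 11)| = 12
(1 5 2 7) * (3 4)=(1 5 2 7)(3 4)=[0, 5, 7, 4, 3, 2, 6, 1]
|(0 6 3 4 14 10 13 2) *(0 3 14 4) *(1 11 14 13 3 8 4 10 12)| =|(0 6 13 2 8 4 10 3)(1 11 14 12)| =8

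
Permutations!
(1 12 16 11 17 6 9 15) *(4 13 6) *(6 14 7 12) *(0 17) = (0 17 4 13 14 7 12 16 11)(1 6 9 15) = [17, 6, 2, 3, 13, 5, 9, 12, 8, 15, 10, 0, 16, 14, 7, 1, 11, 4]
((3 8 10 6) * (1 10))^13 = [0, 3, 2, 10, 4, 5, 1, 7, 6, 9, 8] = (1 3 10 8 6)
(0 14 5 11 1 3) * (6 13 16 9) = (0 14 5 11 1 3)(6 13 16 9) = [14, 3, 2, 0, 4, 11, 13, 7, 8, 6, 10, 1, 12, 16, 5, 15, 9]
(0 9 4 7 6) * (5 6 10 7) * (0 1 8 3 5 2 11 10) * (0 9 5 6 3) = (0 5 3 6 1 8)(2 11 10 7 9 4) = [5, 8, 11, 6, 2, 3, 1, 9, 0, 4, 7, 10]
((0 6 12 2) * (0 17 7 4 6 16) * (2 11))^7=(17)(0 16)=[16, 1, 2, 3, 4, 5, 6, 7, 8, 9, 10, 11, 12, 13, 14, 15, 0, 17]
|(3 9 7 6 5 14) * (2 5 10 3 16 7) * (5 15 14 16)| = |(2 15 14 5 16 7 6 10 3 9)| = 10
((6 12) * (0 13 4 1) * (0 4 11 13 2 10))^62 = (13)(0 10 2) = [10, 1, 0, 3, 4, 5, 6, 7, 8, 9, 2, 11, 12, 13]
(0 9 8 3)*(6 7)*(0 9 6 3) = (0 6 7 3 9 8) = [6, 1, 2, 9, 4, 5, 7, 3, 0, 8]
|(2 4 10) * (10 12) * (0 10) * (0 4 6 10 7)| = |(0 7)(2 6 10)(4 12)| = 6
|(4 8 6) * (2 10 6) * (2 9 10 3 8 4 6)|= 5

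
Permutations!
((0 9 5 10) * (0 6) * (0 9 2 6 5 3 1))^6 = [0, 1, 2, 3, 4, 5, 6, 7, 8, 9, 10] = (10)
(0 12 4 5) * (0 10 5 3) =(0 12 4 3)(5 10) =[12, 1, 2, 0, 3, 10, 6, 7, 8, 9, 5, 11, 4]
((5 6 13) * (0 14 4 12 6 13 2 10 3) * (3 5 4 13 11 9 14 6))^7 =(0 14 2 4 5 3 9 6 13 10 12 11) =[14, 1, 4, 9, 5, 3, 13, 7, 8, 6, 12, 0, 11, 10, 2]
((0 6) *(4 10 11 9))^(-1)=(0 6)(4 9 11 10)=[6, 1, 2, 3, 9, 5, 0, 7, 8, 11, 4, 10]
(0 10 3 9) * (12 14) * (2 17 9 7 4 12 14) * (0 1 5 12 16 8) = (0 10 3 7 4 16 8)(1 5 12 2 17 9) = [10, 5, 17, 7, 16, 12, 6, 4, 0, 1, 3, 11, 2, 13, 14, 15, 8, 9]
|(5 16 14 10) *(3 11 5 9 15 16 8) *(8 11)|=10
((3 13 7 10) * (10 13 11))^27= (7 13)= [0, 1, 2, 3, 4, 5, 6, 13, 8, 9, 10, 11, 12, 7]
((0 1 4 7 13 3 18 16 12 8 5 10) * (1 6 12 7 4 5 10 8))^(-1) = (0 10 8 5 1 12 6)(3 13 7 16 18) = [10, 12, 2, 13, 4, 1, 0, 16, 5, 9, 8, 11, 6, 7, 14, 15, 18, 17, 3]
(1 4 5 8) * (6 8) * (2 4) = (1 2 4 5 6 8) = [0, 2, 4, 3, 5, 6, 8, 7, 1]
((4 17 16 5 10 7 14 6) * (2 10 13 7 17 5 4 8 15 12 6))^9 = (17)(6 8 15 12) = [0, 1, 2, 3, 4, 5, 8, 7, 15, 9, 10, 11, 6, 13, 14, 12, 16, 17]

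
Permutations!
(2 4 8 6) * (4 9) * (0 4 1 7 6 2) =(0 4 8 2 9 1 7 6) =[4, 7, 9, 3, 8, 5, 0, 6, 2, 1]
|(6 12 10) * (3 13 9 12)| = 6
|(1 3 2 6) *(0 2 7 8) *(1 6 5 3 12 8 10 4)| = |(0 2 5 3 7 10 4 1 12 8)| = 10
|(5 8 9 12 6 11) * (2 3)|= |(2 3)(5 8 9 12 6 11)|= 6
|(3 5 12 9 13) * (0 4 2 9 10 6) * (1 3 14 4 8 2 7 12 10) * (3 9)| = 7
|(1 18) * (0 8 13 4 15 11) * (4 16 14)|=8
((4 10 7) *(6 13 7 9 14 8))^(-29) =[0, 1, 2, 3, 14, 5, 4, 9, 7, 6, 8, 11, 12, 10, 13] =(4 14 13 10 8 7 9 6)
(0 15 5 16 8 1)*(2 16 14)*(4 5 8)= [15, 0, 16, 3, 5, 14, 6, 7, 1, 9, 10, 11, 12, 13, 2, 8, 4]= (0 15 8 1)(2 16 4 5 14)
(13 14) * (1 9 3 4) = (1 9 3 4)(13 14) = [0, 9, 2, 4, 1, 5, 6, 7, 8, 3, 10, 11, 12, 14, 13]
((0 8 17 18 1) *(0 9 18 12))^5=(0 8 17 12)(1 18 9)=[8, 18, 2, 3, 4, 5, 6, 7, 17, 1, 10, 11, 0, 13, 14, 15, 16, 12, 9]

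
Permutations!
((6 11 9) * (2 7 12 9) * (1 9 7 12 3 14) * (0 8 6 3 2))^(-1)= (0 11 6 8)(1 14 3 9)(2 7 12)= [11, 14, 7, 9, 4, 5, 8, 12, 0, 1, 10, 6, 2, 13, 3]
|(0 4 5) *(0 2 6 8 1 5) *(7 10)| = |(0 4)(1 5 2 6 8)(7 10)| = 10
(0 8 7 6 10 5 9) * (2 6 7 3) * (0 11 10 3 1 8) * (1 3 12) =[0, 8, 6, 2, 4, 9, 12, 7, 3, 11, 5, 10, 1] =(1 8 3 2 6 12)(5 9 11 10)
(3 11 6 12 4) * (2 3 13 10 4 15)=(2 3 11 6 12 15)(4 13 10)=[0, 1, 3, 11, 13, 5, 12, 7, 8, 9, 4, 6, 15, 10, 14, 2]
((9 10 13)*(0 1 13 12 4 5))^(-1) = [5, 0, 2, 3, 12, 4, 6, 7, 8, 13, 9, 11, 10, 1] = (0 5 4 12 10 9 13 1)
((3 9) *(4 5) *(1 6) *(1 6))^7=[0, 1, 2, 9, 5, 4, 6, 7, 8, 3]=(3 9)(4 5)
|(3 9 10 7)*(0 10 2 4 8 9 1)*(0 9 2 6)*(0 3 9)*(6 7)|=|(0 10 6 3 1)(2 4 8)(7 9)|=30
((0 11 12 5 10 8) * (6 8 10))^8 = (0 12 6)(5 8 11) = [12, 1, 2, 3, 4, 8, 0, 7, 11, 9, 10, 5, 6]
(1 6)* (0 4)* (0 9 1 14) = (0 4 9 1 6 14) = [4, 6, 2, 3, 9, 5, 14, 7, 8, 1, 10, 11, 12, 13, 0]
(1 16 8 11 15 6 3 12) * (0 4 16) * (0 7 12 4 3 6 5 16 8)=(0 3 4 8 11 15 5 16)(1 7 12)=[3, 7, 2, 4, 8, 16, 6, 12, 11, 9, 10, 15, 1, 13, 14, 5, 0]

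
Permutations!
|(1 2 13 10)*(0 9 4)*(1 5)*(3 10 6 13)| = 30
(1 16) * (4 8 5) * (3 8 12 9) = (1 16)(3 8 5 4 12 9) = [0, 16, 2, 8, 12, 4, 6, 7, 5, 3, 10, 11, 9, 13, 14, 15, 1]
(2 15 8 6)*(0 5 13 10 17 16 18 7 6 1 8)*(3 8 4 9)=(0 5 13 10 17 16 18 7 6 2 15)(1 4 9 3 8)=[5, 4, 15, 8, 9, 13, 2, 6, 1, 3, 17, 11, 12, 10, 14, 0, 18, 16, 7]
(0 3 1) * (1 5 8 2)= (0 3 5 8 2 1)= [3, 0, 1, 5, 4, 8, 6, 7, 2]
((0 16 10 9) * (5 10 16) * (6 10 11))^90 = (16) = [0, 1, 2, 3, 4, 5, 6, 7, 8, 9, 10, 11, 12, 13, 14, 15, 16]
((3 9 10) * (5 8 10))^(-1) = (3 10 8 5 9) = [0, 1, 2, 10, 4, 9, 6, 7, 5, 3, 8]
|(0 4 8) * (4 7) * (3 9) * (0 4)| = 2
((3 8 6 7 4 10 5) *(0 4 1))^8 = [1, 7, 2, 5, 0, 10, 8, 6, 3, 9, 4] = (0 1 7 6 8 3 5 10 4)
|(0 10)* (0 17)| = 3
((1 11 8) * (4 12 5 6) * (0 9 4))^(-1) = (0 6 5 12 4 9)(1 8 11) = [6, 8, 2, 3, 9, 12, 5, 7, 11, 0, 10, 1, 4]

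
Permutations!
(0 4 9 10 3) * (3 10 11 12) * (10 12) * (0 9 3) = (0 4 3 9 11 10 12) = [4, 1, 2, 9, 3, 5, 6, 7, 8, 11, 12, 10, 0]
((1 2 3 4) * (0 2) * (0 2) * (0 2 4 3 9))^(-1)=(0 9 2)(1 4)=[9, 4, 0, 3, 1, 5, 6, 7, 8, 2]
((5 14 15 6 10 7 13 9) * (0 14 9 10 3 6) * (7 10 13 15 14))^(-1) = (0 15 7)(3 6)(5 9) = [15, 1, 2, 6, 4, 9, 3, 0, 8, 5, 10, 11, 12, 13, 14, 7]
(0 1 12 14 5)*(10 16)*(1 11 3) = [11, 12, 2, 1, 4, 0, 6, 7, 8, 9, 16, 3, 14, 13, 5, 15, 10] = (0 11 3 1 12 14 5)(10 16)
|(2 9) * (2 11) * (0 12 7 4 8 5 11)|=9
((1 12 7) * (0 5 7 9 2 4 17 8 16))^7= (0 4 1 16 2 7 8 9 5 17 12)= [4, 16, 7, 3, 1, 17, 6, 8, 9, 5, 10, 11, 0, 13, 14, 15, 2, 12]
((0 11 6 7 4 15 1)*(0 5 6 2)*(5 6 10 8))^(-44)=(0 11 2)(1 6 7 4 15)(5 10 8)=[11, 6, 0, 3, 15, 10, 7, 4, 5, 9, 8, 2, 12, 13, 14, 1]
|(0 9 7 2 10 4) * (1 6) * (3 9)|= |(0 3 9 7 2 10 4)(1 6)|= 14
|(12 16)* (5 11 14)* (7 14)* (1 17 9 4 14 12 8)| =11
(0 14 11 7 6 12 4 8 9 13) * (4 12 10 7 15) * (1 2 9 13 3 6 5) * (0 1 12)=[14, 2, 9, 6, 8, 12, 10, 5, 13, 3, 7, 15, 0, 1, 11, 4]=(0 14 11 15 4 8 13 1 2 9 3 6 10 7 5 12)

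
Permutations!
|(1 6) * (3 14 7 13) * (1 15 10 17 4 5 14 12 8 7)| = |(1 6 15 10 17 4 5 14)(3 12 8 7 13)| = 40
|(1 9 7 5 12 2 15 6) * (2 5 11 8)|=|(1 9 7 11 8 2 15 6)(5 12)|=8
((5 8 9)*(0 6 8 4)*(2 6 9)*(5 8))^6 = (0 4 5 6 2 8 9) = [4, 1, 8, 3, 5, 6, 2, 7, 9, 0]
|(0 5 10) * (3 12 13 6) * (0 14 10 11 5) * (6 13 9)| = |(3 12 9 6)(5 11)(10 14)| = 4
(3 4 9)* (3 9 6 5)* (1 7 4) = (9)(1 7 4 6 5 3) = [0, 7, 2, 1, 6, 3, 5, 4, 8, 9]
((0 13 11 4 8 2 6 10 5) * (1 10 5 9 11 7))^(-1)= (0 5 6 2 8 4 11 9 10 1 7 13)= [5, 7, 8, 3, 11, 6, 2, 13, 4, 10, 1, 9, 12, 0]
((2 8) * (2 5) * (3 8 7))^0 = (8) = [0, 1, 2, 3, 4, 5, 6, 7, 8]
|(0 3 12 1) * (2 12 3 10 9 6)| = 7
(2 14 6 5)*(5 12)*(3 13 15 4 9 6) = (2 14 3 13 15 4 9 6 12 5) = [0, 1, 14, 13, 9, 2, 12, 7, 8, 6, 10, 11, 5, 15, 3, 4]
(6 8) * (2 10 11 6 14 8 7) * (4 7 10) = (2 4 7)(6 10 11)(8 14) = [0, 1, 4, 3, 7, 5, 10, 2, 14, 9, 11, 6, 12, 13, 8]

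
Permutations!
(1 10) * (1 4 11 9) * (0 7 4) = (0 7 4 11 9 1 10) = [7, 10, 2, 3, 11, 5, 6, 4, 8, 1, 0, 9]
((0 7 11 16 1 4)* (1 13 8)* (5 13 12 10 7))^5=(16)(0 4 1 8 13 5)=[4, 8, 2, 3, 1, 0, 6, 7, 13, 9, 10, 11, 12, 5, 14, 15, 16]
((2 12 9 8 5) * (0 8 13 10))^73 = (0 8 5 2 12 9 13 10) = [8, 1, 12, 3, 4, 2, 6, 7, 5, 13, 0, 11, 9, 10]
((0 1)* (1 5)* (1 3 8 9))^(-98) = (0 9 3)(1 8 5) = [9, 8, 2, 0, 4, 1, 6, 7, 5, 3]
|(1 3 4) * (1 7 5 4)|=6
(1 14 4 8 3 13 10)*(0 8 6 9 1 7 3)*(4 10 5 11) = (0 8)(1 14 10 7 3 13 5 11 4 6 9) = [8, 14, 2, 13, 6, 11, 9, 3, 0, 1, 7, 4, 12, 5, 10]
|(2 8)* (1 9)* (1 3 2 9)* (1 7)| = 4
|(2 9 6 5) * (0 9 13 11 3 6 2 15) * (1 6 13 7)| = |(0 9 2 7 1 6 5 15)(3 13 11)| = 24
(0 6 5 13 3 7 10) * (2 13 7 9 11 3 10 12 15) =(0 6 5 7 12 15 2 13 10)(3 9 11) =[6, 1, 13, 9, 4, 7, 5, 12, 8, 11, 0, 3, 15, 10, 14, 2]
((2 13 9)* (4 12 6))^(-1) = (2 9 13)(4 6 12) = [0, 1, 9, 3, 6, 5, 12, 7, 8, 13, 10, 11, 4, 2]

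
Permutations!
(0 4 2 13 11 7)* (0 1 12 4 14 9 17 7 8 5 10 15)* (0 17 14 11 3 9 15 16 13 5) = [11, 12, 5, 9, 2, 10, 6, 1, 0, 14, 16, 8, 4, 3, 15, 17, 13, 7] = (0 11 8)(1 12 4 2 5 10 16 13 3 9 14 15 17 7)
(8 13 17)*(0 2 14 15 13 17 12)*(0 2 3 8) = [3, 1, 14, 8, 4, 5, 6, 7, 17, 9, 10, 11, 2, 12, 15, 13, 16, 0] = (0 3 8 17)(2 14 15 13 12)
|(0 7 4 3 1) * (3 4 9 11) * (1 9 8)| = |(0 7 8 1)(3 9 11)| = 12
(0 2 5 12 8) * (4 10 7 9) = [2, 1, 5, 3, 10, 12, 6, 9, 0, 4, 7, 11, 8] = (0 2 5 12 8)(4 10 7 9)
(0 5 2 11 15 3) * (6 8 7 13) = (0 5 2 11 15 3)(6 8 7 13) = [5, 1, 11, 0, 4, 2, 8, 13, 7, 9, 10, 15, 12, 6, 14, 3]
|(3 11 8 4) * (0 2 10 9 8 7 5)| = |(0 2 10 9 8 4 3 11 7 5)| = 10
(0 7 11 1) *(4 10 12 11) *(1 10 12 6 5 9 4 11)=(0 7 11 10 6 5 9 4 12 1)=[7, 0, 2, 3, 12, 9, 5, 11, 8, 4, 6, 10, 1]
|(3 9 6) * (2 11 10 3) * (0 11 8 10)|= |(0 11)(2 8 10 3 9 6)|= 6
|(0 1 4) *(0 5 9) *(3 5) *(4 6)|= 7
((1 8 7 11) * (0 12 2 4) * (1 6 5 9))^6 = (0 2)(1 9 5 6 11 7 8)(4 12) = [2, 9, 0, 3, 12, 6, 11, 8, 1, 5, 10, 7, 4]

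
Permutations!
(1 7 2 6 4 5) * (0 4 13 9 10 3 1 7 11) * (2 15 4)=[2, 11, 6, 1, 5, 7, 13, 15, 8, 10, 3, 0, 12, 9, 14, 4]=(0 2 6 13 9 10 3 1 11)(4 5 7 15)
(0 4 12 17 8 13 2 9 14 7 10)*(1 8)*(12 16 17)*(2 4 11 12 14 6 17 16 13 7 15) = (0 11 12 14 15 2 9 6 17 1 8 7 10)(4 13) = [11, 8, 9, 3, 13, 5, 17, 10, 7, 6, 0, 12, 14, 4, 15, 2, 16, 1]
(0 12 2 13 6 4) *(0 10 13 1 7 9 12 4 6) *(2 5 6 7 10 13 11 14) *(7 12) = [4, 10, 1, 3, 13, 6, 12, 9, 8, 7, 11, 14, 5, 0, 2] = (0 4 13)(1 10 11 14 2)(5 6 12)(7 9)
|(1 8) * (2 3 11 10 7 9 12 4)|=|(1 8)(2 3 11 10 7 9 12 4)|=8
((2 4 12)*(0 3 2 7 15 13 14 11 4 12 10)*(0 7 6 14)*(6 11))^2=(0 2 11 10 15)(3 12 4 7 13)=[2, 1, 11, 12, 7, 5, 6, 13, 8, 9, 15, 10, 4, 3, 14, 0]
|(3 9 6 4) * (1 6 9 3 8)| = 4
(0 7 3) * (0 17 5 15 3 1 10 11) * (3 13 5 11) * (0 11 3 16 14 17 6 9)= (0 7 1 10 16 14 17 3 6 9)(5 15 13)= [7, 10, 2, 6, 4, 15, 9, 1, 8, 0, 16, 11, 12, 5, 17, 13, 14, 3]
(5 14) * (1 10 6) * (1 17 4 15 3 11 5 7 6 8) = (1 10 8)(3 11 5 14 7 6 17 4 15) = [0, 10, 2, 11, 15, 14, 17, 6, 1, 9, 8, 5, 12, 13, 7, 3, 16, 4]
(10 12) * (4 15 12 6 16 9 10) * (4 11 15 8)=(4 8)(6 16 9 10)(11 15 12)=[0, 1, 2, 3, 8, 5, 16, 7, 4, 10, 6, 15, 11, 13, 14, 12, 9]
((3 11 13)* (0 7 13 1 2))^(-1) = (0 2 1 11 3 13 7) = [2, 11, 1, 13, 4, 5, 6, 0, 8, 9, 10, 3, 12, 7]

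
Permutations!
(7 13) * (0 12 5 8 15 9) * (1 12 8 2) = (0 8 15 9)(1 12 5 2)(7 13) = [8, 12, 1, 3, 4, 2, 6, 13, 15, 0, 10, 11, 5, 7, 14, 9]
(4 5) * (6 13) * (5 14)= [0, 1, 2, 3, 14, 4, 13, 7, 8, 9, 10, 11, 12, 6, 5]= (4 14 5)(6 13)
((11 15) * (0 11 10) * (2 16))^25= (0 11 15 10)(2 16)= [11, 1, 16, 3, 4, 5, 6, 7, 8, 9, 0, 15, 12, 13, 14, 10, 2]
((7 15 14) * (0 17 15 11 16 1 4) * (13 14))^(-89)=(0 17 15 13 14 7 11 16 1 4)=[17, 4, 2, 3, 0, 5, 6, 11, 8, 9, 10, 16, 12, 14, 7, 13, 1, 15]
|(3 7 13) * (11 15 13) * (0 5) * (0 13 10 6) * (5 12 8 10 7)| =|(0 12 8 10 6)(3 5 13)(7 11 15)| =15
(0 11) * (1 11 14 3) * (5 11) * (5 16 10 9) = [14, 16, 2, 1, 4, 11, 6, 7, 8, 5, 9, 0, 12, 13, 3, 15, 10] = (0 14 3 1 16 10 9 5 11)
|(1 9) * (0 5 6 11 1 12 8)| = 8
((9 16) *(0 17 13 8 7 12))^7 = (0 17 13 8 7 12)(9 16) = [17, 1, 2, 3, 4, 5, 6, 12, 7, 16, 10, 11, 0, 8, 14, 15, 9, 13]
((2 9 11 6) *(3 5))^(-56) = (11) = [0, 1, 2, 3, 4, 5, 6, 7, 8, 9, 10, 11]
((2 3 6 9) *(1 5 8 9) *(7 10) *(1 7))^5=[0, 3, 1, 5, 4, 6, 8, 9, 7, 10, 2]=(1 3 5 6 8 7 9 10 2)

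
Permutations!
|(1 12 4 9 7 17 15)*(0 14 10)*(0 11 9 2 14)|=|(1 12 4 2 14 10 11 9 7 17 15)|=11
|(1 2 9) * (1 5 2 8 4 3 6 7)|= 6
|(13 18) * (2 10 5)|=6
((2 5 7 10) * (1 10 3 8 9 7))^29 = (1 10 2 5)(3 8 9 7) = [0, 10, 5, 8, 4, 1, 6, 3, 9, 7, 2]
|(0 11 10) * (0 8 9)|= 5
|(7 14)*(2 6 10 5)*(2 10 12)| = 6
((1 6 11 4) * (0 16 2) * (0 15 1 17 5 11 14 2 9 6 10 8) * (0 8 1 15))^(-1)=[2, 10, 14, 3, 11, 17, 9, 7, 8, 16, 1, 5, 12, 13, 6, 15, 0, 4]=(0 2 14 6 9 16)(1 10)(4 11 5 17)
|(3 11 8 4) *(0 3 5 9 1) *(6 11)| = 9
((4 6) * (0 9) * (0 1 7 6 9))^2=(1 6 9 7 4)=[0, 6, 2, 3, 1, 5, 9, 4, 8, 7]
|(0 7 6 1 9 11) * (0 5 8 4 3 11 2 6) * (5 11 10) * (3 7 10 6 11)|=|(0 10 5 8 4 7)(1 9 2 11 3 6)|=6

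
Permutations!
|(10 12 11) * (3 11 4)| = |(3 11 10 12 4)| = 5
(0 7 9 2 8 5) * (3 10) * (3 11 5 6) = (0 7 9 2 8 6 3 10 11 5) = [7, 1, 8, 10, 4, 0, 3, 9, 6, 2, 11, 5]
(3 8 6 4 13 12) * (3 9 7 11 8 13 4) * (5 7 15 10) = (3 13 12 9 15 10 5 7 11 8 6) = [0, 1, 2, 13, 4, 7, 3, 11, 6, 15, 5, 8, 9, 12, 14, 10]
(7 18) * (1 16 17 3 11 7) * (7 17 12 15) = [0, 16, 2, 11, 4, 5, 6, 18, 8, 9, 10, 17, 15, 13, 14, 7, 12, 3, 1] = (1 16 12 15 7 18)(3 11 17)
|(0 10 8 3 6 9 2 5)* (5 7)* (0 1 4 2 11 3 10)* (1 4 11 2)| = |(1 11 3 6 9 2 7 5 4)(8 10)| = 18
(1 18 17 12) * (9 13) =(1 18 17 12)(9 13) =[0, 18, 2, 3, 4, 5, 6, 7, 8, 13, 10, 11, 1, 9, 14, 15, 16, 12, 17]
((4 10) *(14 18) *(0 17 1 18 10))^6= [4, 17, 2, 3, 10, 5, 6, 7, 8, 9, 14, 11, 12, 13, 18, 15, 16, 0, 1]= (0 4 10 14 18 1 17)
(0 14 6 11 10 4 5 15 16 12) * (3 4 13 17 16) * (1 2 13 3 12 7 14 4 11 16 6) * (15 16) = (0 4 5 16 7 14 1 2 13 17 6 15 12)(3 11 10) = [4, 2, 13, 11, 5, 16, 15, 14, 8, 9, 3, 10, 0, 17, 1, 12, 7, 6]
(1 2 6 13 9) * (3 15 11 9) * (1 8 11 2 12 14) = [0, 12, 6, 15, 4, 5, 13, 7, 11, 8, 10, 9, 14, 3, 1, 2] = (1 12 14)(2 6 13 3 15)(8 11 9)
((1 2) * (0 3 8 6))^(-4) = [0, 1, 2, 3, 4, 5, 6, 7, 8] = (8)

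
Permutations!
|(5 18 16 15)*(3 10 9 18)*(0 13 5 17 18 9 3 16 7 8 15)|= |(0 13 5 16)(3 10)(7 8 15 17 18)|= 20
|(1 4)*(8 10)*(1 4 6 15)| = 6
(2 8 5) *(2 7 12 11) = (2 8 5 7 12 11) = [0, 1, 8, 3, 4, 7, 6, 12, 5, 9, 10, 2, 11]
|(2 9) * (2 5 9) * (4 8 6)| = |(4 8 6)(5 9)| = 6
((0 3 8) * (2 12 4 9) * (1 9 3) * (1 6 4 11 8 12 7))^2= (0 4 12 8 6 3 11)(1 2)(7 9)= [4, 2, 1, 11, 12, 5, 3, 9, 6, 7, 10, 0, 8]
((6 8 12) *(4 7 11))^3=(12)=[0, 1, 2, 3, 4, 5, 6, 7, 8, 9, 10, 11, 12]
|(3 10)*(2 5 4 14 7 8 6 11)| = 8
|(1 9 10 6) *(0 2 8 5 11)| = 20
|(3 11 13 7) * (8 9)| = 4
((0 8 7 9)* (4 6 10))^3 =[9, 1, 2, 3, 4, 5, 6, 8, 0, 7, 10] =(10)(0 9 7 8)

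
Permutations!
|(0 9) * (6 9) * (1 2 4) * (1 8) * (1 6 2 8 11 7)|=|(0 2 4 11 7 1 8 6 9)|=9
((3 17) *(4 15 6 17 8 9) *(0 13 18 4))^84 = [15, 1, 2, 13, 3, 5, 9, 7, 18, 4, 10, 11, 12, 6, 14, 8, 16, 0, 17] = (0 15 8 18 17)(3 13 6 9 4)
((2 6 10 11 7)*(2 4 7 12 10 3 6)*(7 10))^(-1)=(3 6)(4 7 12 11 10)=[0, 1, 2, 6, 7, 5, 3, 12, 8, 9, 4, 10, 11]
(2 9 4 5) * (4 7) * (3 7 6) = (2 9 6 3 7 4 5) = [0, 1, 9, 7, 5, 2, 3, 4, 8, 6]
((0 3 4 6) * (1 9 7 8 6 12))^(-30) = [7, 3, 2, 8, 6, 5, 9, 12, 1, 4, 10, 11, 0] = (0 7 12)(1 3 8)(4 6 9)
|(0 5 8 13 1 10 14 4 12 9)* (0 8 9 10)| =|(0 5 9 8 13 1)(4 12 10 14)| =12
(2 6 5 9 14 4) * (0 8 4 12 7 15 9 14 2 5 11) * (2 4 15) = (0 8 15 9 4 5 14 12 7 2 6 11) = [8, 1, 6, 3, 5, 14, 11, 2, 15, 4, 10, 0, 7, 13, 12, 9]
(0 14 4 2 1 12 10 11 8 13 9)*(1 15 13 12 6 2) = (0 14 4 1 6 2 15 13 9)(8 12 10 11) = [14, 6, 15, 3, 1, 5, 2, 7, 12, 0, 11, 8, 10, 9, 4, 13]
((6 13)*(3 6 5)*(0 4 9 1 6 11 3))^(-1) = (0 5 13 6 1 9 4)(3 11) = [5, 9, 2, 11, 0, 13, 1, 7, 8, 4, 10, 3, 12, 6]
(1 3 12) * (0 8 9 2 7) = [8, 3, 7, 12, 4, 5, 6, 0, 9, 2, 10, 11, 1] = (0 8 9 2 7)(1 3 12)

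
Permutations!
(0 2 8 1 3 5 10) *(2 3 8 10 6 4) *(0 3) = (1 8)(2 10 3 5 6 4) = [0, 8, 10, 5, 2, 6, 4, 7, 1, 9, 3]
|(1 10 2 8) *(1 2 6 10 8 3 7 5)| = |(1 8 2 3 7 5)(6 10)| = 6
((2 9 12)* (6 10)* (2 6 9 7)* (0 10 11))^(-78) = (12) = [0, 1, 2, 3, 4, 5, 6, 7, 8, 9, 10, 11, 12]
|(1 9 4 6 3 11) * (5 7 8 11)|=9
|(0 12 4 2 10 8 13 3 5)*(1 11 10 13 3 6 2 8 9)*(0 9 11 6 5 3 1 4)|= 8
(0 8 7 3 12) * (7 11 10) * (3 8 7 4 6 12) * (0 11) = (0 7 8)(4 6 12 11 10) = [7, 1, 2, 3, 6, 5, 12, 8, 0, 9, 4, 10, 11]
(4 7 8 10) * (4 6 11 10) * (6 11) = (4 7 8)(10 11) = [0, 1, 2, 3, 7, 5, 6, 8, 4, 9, 11, 10]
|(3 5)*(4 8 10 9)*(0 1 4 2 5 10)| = 20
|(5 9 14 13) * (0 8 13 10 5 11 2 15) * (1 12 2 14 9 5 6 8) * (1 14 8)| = |(0 14 10 6 1 12 2 15)(8 13 11)| = 24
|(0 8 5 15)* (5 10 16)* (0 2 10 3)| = |(0 8 3)(2 10 16 5 15)| = 15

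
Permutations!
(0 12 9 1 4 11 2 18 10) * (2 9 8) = (0 12 8 2 18 10)(1 4 11 9) = [12, 4, 18, 3, 11, 5, 6, 7, 2, 1, 0, 9, 8, 13, 14, 15, 16, 17, 10]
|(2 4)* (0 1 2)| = |(0 1 2 4)| = 4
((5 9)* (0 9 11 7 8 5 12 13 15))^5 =(15)(5 11 7 8) =[0, 1, 2, 3, 4, 11, 6, 8, 5, 9, 10, 7, 12, 13, 14, 15]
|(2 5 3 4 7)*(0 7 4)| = |(0 7 2 5 3)| = 5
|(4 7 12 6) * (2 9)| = 4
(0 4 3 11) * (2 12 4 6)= (0 6 2 12 4 3 11)= [6, 1, 12, 11, 3, 5, 2, 7, 8, 9, 10, 0, 4]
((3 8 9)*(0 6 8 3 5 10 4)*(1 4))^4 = (0 5)(1 8)(4 9)(6 10) = [5, 8, 2, 3, 9, 0, 10, 7, 1, 4, 6]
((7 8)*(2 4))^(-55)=(2 4)(7 8)=[0, 1, 4, 3, 2, 5, 6, 8, 7]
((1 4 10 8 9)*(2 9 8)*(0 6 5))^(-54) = (1 4 10 2 9) = [0, 4, 9, 3, 10, 5, 6, 7, 8, 1, 2]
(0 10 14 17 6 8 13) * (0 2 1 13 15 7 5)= (0 10 14 17 6 8 15 7 5)(1 13 2)= [10, 13, 1, 3, 4, 0, 8, 5, 15, 9, 14, 11, 12, 2, 17, 7, 16, 6]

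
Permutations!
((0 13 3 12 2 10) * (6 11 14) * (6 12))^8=(0 10 2 12 14 11 6 3 13)=[10, 1, 12, 13, 4, 5, 3, 7, 8, 9, 2, 6, 14, 0, 11]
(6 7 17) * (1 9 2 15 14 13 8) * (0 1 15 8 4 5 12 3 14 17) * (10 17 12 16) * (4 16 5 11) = [1, 9, 8, 14, 11, 5, 7, 0, 15, 2, 17, 4, 3, 16, 13, 12, 10, 6] = (0 1 9 2 8 15 12 3 14 13 16 10 17 6 7)(4 11)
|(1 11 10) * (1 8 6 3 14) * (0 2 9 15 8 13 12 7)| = 14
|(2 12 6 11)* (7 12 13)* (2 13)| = 5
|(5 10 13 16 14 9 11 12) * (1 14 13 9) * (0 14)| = |(0 14 1)(5 10 9 11 12)(13 16)| = 30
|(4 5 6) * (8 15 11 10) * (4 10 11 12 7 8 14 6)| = 12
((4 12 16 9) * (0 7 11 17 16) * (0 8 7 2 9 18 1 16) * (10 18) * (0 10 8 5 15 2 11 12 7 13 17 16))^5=(0 17 11 10 16 18 8 1 13)(2 5 7 9 15 12 4)=[17, 13, 5, 3, 2, 7, 6, 9, 1, 15, 16, 10, 4, 0, 14, 12, 18, 11, 8]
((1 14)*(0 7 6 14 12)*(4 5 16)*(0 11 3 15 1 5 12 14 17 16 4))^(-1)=[16, 15, 2, 11, 5, 14, 7, 0, 8, 9, 10, 12, 4, 13, 1, 3, 17, 6]=(0 16 17 6 7)(1 15 3 11 12 4 5 14)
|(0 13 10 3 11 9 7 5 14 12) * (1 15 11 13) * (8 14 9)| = |(0 1 15 11 8 14 12)(3 13 10)(5 9 7)| = 21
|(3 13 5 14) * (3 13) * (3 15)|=|(3 15)(5 14 13)|=6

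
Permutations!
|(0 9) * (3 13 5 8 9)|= 6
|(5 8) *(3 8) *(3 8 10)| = 2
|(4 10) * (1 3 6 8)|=4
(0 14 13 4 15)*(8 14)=(0 8 14 13 4 15)=[8, 1, 2, 3, 15, 5, 6, 7, 14, 9, 10, 11, 12, 4, 13, 0]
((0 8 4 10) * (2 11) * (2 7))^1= (0 8 4 10)(2 11 7)= [8, 1, 11, 3, 10, 5, 6, 2, 4, 9, 0, 7]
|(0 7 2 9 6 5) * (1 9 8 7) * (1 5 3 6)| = 6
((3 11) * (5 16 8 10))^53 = [0, 1, 2, 11, 4, 16, 6, 7, 10, 9, 5, 3, 12, 13, 14, 15, 8] = (3 11)(5 16 8 10)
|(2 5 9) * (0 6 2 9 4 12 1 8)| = |(0 6 2 5 4 12 1 8)| = 8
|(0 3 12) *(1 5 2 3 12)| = |(0 12)(1 5 2 3)| = 4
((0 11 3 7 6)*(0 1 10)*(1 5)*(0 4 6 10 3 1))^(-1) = [5, 11, 2, 1, 10, 6, 4, 3, 8, 9, 7, 0] = (0 5 6 4 10 7 3 1 11)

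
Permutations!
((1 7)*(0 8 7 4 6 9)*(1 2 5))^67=(0 5 9 2 6 7 4 8 1)=[5, 0, 6, 3, 8, 9, 7, 4, 1, 2]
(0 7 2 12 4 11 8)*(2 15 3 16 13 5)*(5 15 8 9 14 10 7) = [5, 1, 12, 16, 11, 2, 6, 8, 0, 14, 7, 9, 4, 15, 10, 3, 13] = (0 5 2 12 4 11 9 14 10 7 8)(3 16 13 15)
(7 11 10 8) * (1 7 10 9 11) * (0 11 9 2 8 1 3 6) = (0 11 2 8 10 1 7 3 6) = [11, 7, 8, 6, 4, 5, 0, 3, 10, 9, 1, 2]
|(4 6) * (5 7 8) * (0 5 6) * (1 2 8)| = |(0 5 7 1 2 8 6 4)| = 8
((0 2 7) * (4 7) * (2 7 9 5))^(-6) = (2 9)(4 5) = [0, 1, 9, 3, 5, 4, 6, 7, 8, 2]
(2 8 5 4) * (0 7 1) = [7, 0, 8, 3, 2, 4, 6, 1, 5] = (0 7 1)(2 8 5 4)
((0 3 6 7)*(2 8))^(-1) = [7, 1, 8, 0, 4, 5, 3, 6, 2] = (0 7 6 3)(2 8)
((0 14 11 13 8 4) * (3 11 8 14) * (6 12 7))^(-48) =[3, 1, 2, 11, 0, 5, 6, 7, 4, 9, 10, 13, 12, 14, 8] =(0 3 11 13 14 8 4)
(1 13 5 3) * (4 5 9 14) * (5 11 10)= (1 13 9 14 4 11 10 5 3)= [0, 13, 2, 1, 11, 3, 6, 7, 8, 14, 5, 10, 12, 9, 4]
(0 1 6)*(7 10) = (0 1 6)(7 10) = [1, 6, 2, 3, 4, 5, 0, 10, 8, 9, 7]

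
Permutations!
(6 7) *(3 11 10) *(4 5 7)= (3 11 10)(4 5 7 6)= [0, 1, 2, 11, 5, 7, 4, 6, 8, 9, 3, 10]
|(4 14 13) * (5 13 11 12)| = 6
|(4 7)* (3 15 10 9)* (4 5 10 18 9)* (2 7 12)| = 12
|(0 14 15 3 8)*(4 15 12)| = 7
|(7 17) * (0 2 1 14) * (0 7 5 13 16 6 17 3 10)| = |(0 2 1 14 7 3 10)(5 13 16 6 17)| = 35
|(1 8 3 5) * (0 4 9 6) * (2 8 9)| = 9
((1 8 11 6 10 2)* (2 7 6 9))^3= (1 9 8 2 11)= [0, 9, 11, 3, 4, 5, 6, 7, 2, 8, 10, 1]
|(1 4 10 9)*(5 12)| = |(1 4 10 9)(5 12)| = 4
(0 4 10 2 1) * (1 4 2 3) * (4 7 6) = [2, 0, 7, 1, 10, 5, 4, 6, 8, 9, 3] = (0 2 7 6 4 10 3 1)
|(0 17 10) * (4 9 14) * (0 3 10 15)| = |(0 17 15)(3 10)(4 9 14)| = 6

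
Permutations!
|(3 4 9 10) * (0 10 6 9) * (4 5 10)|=6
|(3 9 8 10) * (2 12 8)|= 6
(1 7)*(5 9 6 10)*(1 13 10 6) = (1 7 13 10 5 9) = [0, 7, 2, 3, 4, 9, 6, 13, 8, 1, 5, 11, 12, 10]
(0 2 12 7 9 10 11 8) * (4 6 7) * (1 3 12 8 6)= (0 2 8)(1 3 12 4)(6 7 9 10 11)= [2, 3, 8, 12, 1, 5, 7, 9, 0, 10, 11, 6, 4]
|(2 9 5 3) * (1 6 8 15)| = |(1 6 8 15)(2 9 5 3)| = 4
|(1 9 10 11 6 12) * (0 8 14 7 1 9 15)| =|(0 8 14 7 1 15)(6 12 9 10 11)| =30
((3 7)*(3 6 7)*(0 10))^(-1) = (0 10)(6 7) = [10, 1, 2, 3, 4, 5, 7, 6, 8, 9, 0]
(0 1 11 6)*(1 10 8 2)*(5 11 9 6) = (0 10 8 2 1 9 6)(5 11) = [10, 9, 1, 3, 4, 11, 0, 7, 2, 6, 8, 5]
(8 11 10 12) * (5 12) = (5 12 8 11 10) = [0, 1, 2, 3, 4, 12, 6, 7, 11, 9, 5, 10, 8]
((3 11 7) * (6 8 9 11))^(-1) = (3 7 11 9 8 6) = [0, 1, 2, 7, 4, 5, 3, 11, 6, 8, 10, 9]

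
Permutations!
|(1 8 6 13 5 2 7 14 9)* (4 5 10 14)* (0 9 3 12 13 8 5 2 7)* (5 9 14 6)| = |(0 14 3 12 13 10 6 8 5 7 4 2)(1 9)| = 12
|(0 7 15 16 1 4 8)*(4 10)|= 8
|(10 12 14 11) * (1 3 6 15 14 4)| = |(1 3 6 15 14 11 10 12 4)| = 9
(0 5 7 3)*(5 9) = (0 9 5 7 3) = [9, 1, 2, 0, 4, 7, 6, 3, 8, 5]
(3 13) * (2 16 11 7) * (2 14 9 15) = (2 16 11 7 14 9 15)(3 13) = [0, 1, 16, 13, 4, 5, 6, 14, 8, 15, 10, 7, 12, 3, 9, 2, 11]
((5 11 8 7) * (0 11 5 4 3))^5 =(0 3 4 7 8 11) =[3, 1, 2, 4, 7, 5, 6, 8, 11, 9, 10, 0]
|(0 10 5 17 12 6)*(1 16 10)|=|(0 1 16 10 5 17 12 6)|=8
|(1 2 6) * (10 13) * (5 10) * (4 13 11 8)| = 6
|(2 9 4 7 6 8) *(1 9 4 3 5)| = 20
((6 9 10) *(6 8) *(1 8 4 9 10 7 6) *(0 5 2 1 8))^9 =(0 5 2 1)(4 10 6 7 9) =[5, 0, 1, 3, 10, 2, 7, 9, 8, 4, 6]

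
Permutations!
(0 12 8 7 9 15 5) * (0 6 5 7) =(0 12 8)(5 6)(7 9 15) =[12, 1, 2, 3, 4, 6, 5, 9, 0, 15, 10, 11, 8, 13, 14, 7]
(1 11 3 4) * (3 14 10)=[0, 11, 2, 4, 1, 5, 6, 7, 8, 9, 3, 14, 12, 13, 10]=(1 11 14 10 3 4)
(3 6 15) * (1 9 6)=[0, 9, 2, 1, 4, 5, 15, 7, 8, 6, 10, 11, 12, 13, 14, 3]=(1 9 6 15 3)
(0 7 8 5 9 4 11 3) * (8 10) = (0 7 10 8 5 9 4 11 3) = [7, 1, 2, 0, 11, 9, 6, 10, 5, 4, 8, 3]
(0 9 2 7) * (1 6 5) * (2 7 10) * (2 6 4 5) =(0 9 7)(1 4 5)(2 10 6) =[9, 4, 10, 3, 5, 1, 2, 0, 8, 7, 6]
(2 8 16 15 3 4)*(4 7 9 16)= (2 8 4)(3 7 9 16 15)= [0, 1, 8, 7, 2, 5, 6, 9, 4, 16, 10, 11, 12, 13, 14, 3, 15]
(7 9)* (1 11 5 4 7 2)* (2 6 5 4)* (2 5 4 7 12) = (1 11 7 9 6 4 12 2) = [0, 11, 1, 3, 12, 5, 4, 9, 8, 6, 10, 7, 2]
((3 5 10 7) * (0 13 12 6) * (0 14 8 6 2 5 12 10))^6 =(14)(0 2 3 10)(5 12 7 13) =[2, 1, 3, 10, 4, 12, 6, 13, 8, 9, 0, 11, 7, 5, 14]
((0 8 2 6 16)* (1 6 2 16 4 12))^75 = (16)(1 12 4 6) = [0, 12, 2, 3, 6, 5, 1, 7, 8, 9, 10, 11, 4, 13, 14, 15, 16]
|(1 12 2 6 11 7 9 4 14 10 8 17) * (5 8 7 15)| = 45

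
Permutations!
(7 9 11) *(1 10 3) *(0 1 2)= (0 1 10 3 2)(7 9 11)= [1, 10, 0, 2, 4, 5, 6, 9, 8, 11, 3, 7]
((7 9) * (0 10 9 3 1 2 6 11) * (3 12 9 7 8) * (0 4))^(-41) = (0 1 7 6 9 4 3 10 2 12 11 8) = [1, 7, 12, 10, 3, 5, 9, 6, 0, 4, 2, 8, 11]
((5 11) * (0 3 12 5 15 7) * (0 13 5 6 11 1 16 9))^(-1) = (0 9 16 1 5 13 7 15 11 6 12 3) = [9, 5, 2, 0, 4, 13, 12, 15, 8, 16, 10, 6, 3, 7, 14, 11, 1]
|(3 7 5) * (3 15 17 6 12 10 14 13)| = 10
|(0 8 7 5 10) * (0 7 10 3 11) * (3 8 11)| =|(0 11)(5 8 10 7)| =4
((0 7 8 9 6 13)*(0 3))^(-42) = (13) = [0, 1, 2, 3, 4, 5, 6, 7, 8, 9, 10, 11, 12, 13]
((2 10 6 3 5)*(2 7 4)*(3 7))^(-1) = (2 4 7 6 10)(3 5) = [0, 1, 4, 5, 7, 3, 10, 6, 8, 9, 2]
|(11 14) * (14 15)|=3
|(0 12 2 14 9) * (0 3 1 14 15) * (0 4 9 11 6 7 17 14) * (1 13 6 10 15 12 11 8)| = |(0 11 10 15 4 9 3 13 6 7 17 14 8 1)(2 12)| = 14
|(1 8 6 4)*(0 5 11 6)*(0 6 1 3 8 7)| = 20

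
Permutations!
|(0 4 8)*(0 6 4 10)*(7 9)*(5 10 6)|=6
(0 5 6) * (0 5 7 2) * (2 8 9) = (0 7 8 9 2)(5 6) = [7, 1, 0, 3, 4, 6, 5, 8, 9, 2]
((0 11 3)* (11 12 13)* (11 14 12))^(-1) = (0 3 11)(12 14 13) = [3, 1, 2, 11, 4, 5, 6, 7, 8, 9, 10, 0, 14, 12, 13]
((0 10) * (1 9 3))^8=(10)(1 3 9)=[0, 3, 2, 9, 4, 5, 6, 7, 8, 1, 10]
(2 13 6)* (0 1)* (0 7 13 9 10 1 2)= (0 2 9 10 1 7 13 6)= [2, 7, 9, 3, 4, 5, 0, 13, 8, 10, 1, 11, 12, 6]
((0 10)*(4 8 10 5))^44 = [10, 1, 2, 3, 5, 0, 6, 7, 4, 9, 8] = (0 10 8 4 5)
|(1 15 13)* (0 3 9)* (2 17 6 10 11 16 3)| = |(0 2 17 6 10 11 16 3 9)(1 15 13)| = 9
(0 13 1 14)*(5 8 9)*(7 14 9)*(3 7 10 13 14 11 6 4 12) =(0 14)(1 9 5 8 10 13)(3 7 11 6 4 12) =[14, 9, 2, 7, 12, 8, 4, 11, 10, 5, 13, 6, 3, 1, 0]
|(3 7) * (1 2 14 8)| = |(1 2 14 8)(3 7)| = 4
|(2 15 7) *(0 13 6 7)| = |(0 13 6 7 2 15)| = 6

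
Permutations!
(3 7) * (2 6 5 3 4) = (2 6 5 3 7 4) = [0, 1, 6, 7, 2, 3, 5, 4]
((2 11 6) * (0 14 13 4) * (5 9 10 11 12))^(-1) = (0 4 13 14)(2 6 11 10 9 5 12) = [4, 1, 6, 3, 13, 12, 11, 7, 8, 5, 9, 10, 2, 14, 0]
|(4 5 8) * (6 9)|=|(4 5 8)(6 9)|=6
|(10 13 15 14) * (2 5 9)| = 12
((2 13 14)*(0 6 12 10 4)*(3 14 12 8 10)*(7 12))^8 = (0 10 6 4 8)(2 7 3)(12 14 13) = [10, 1, 7, 2, 8, 5, 4, 3, 0, 9, 6, 11, 14, 12, 13]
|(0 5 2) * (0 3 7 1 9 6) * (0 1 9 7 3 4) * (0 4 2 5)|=4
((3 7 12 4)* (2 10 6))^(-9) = (3 4 12 7) = [0, 1, 2, 4, 12, 5, 6, 3, 8, 9, 10, 11, 7]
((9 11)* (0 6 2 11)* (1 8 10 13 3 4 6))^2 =(0 8 13 4 2 9 1 10 3 6 11) =[8, 10, 9, 6, 2, 5, 11, 7, 13, 1, 3, 0, 12, 4]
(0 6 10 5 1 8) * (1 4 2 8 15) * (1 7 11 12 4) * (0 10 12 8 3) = (0 6 12 4 2 3)(1 15 7 11 8 10 5) = [6, 15, 3, 0, 2, 1, 12, 11, 10, 9, 5, 8, 4, 13, 14, 7]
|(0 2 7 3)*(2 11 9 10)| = |(0 11 9 10 2 7 3)| = 7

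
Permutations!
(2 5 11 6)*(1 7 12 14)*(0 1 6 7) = [1, 0, 5, 3, 4, 11, 2, 12, 8, 9, 10, 7, 14, 13, 6] = (0 1)(2 5 11 7 12 14 6)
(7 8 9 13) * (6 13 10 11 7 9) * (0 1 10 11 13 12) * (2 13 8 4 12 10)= (0 1 2 13 9 11 7 4 12)(6 10 8)= [1, 2, 13, 3, 12, 5, 10, 4, 6, 11, 8, 7, 0, 9]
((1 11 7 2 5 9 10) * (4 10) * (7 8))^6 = (1 9 7)(2 11 4)(5 8 10) = [0, 9, 11, 3, 2, 8, 6, 1, 10, 7, 5, 4]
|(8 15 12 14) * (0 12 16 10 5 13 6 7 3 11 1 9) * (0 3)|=44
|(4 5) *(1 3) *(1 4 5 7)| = |(1 3 4 7)| = 4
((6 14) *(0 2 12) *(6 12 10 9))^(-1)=(0 12 14 6 9 10 2)=[12, 1, 0, 3, 4, 5, 9, 7, 8, 10, 2, 11, 14, 13, 6]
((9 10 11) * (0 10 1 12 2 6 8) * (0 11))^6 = (1 9 11 8 6 2 12) = [0, 9, 12, 3, 4, 5, 2, 7, 6, 11, 10, 8, 1]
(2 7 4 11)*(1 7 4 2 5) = (1 7 2 4 11 5) = [0, 7, 4, 3, 11, 1, 6, 2, 8, 9, 10, 5]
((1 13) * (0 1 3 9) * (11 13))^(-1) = [9, 0, 2, 13, 4, 5, 6, 7, 8, 3, 10, 1, 12, 11] = (0 9 3 13 11 1)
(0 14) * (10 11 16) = (0 14)(10 11 16) = [14, 1, 2, 3, 4, 5, 6, 7, 8, 9, 11, 16, 12, 13, 0, 15, 10]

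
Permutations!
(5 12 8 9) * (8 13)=[0, 1, 2, 3, 4, 12, 6, 7, 9, 5, 10, 11, 13, 8]=(5 12 13 8 9)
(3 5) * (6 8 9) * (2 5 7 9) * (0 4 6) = (0 4 6 8 2 5 3 7 9) = [4, 1, 5, 7, 6, 3, 8, 9, 2, 0]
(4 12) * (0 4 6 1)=(0 4 12 6 1)=[4, 0, 2, 3, 12, 5, 1, 7, 8, 9, 10, 11, 6]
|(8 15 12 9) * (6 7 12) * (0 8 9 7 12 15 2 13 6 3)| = |(0 8 2 13 6 12 7 15 3)| = 9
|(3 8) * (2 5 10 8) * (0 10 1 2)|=12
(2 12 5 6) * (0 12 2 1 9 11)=(0 12 5 6 1 9 11)=[12, 9, 2, 3, 4, 6, 1, 7, 8, 11, 10, 0, 5]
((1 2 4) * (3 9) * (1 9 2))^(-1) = (2 3 9 4) = [0, 1, 3, 9, 2, 5, 6, 7, 8, 4]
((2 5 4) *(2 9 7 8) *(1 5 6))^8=(9)=[0, 1, 2, 3, 4, 5, 6, 7, 8, 9]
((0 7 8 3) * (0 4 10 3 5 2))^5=(3 10 4)=[0, 1, 2, 10, 3, 5, 6, 7, 8, 9, 4]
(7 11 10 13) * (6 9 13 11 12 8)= (6 9 13 7 12 8)(10 11)= [0, 1, 2, 3, 4, 5, 9, 12, 6, 13, 11, 10, 8, 7]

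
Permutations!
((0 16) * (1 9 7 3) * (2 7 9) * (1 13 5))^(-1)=(0 16)(1 5 13 3 7 2)=[16, 5, 1, 7, 4, 13, 6, 2, 8, 9, 10, 11, 12, 3, 14, 15, 0]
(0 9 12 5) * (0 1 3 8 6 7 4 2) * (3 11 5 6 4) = [9, 11, 0, 8, 2, 1, 7, 3, 4, 12, 10, 5, 6] = (0 9 12 6 7 3 8 4 2)(1 11 5)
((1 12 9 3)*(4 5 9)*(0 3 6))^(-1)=[6, 3, 2, 0, 12, 4, 9, 7, 8, 5, 10, 11, 1]=(0 6 9 5 4 12 1 3)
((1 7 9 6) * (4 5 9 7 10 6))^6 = (10) = [0, 1, 2, 3, 4, 5, 6, 7, 8, 9, 10]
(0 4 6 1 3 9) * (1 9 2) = [4, 3, 1, 2, 6, 5, 9, 7, 8, 0] = (0 4 6 9)(1 3 2)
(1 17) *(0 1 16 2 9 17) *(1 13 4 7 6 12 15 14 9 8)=[13, 0, 8, 3, 7, 5, 12, 6, 1, 17, 10, 11, 15, 4, 9, 14, 2, 16]=(0 13 4 7 6 12 15 14 9 17 16 2 8 1)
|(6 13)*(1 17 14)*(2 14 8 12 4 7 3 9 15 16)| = 12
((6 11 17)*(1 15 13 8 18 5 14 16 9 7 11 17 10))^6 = (1 14)(5 10)(7 8)(9 13)(11 18)(15 16) = [0, 14, 2, 3, 4, 10, 6, 8, 7, 13, 5, 18, 12, 9, 1, 16, 15, 17, 11]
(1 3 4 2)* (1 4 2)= (1 3 2 4)= [0, 3, 4, 2, 1]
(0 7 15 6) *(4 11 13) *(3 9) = (0 7 15 6)(3 9)(4 11 13) = [7, 1, 2, 9, 11, 5, 0, 15, 8, 3, 10, 13, 12, 4, 14, 6]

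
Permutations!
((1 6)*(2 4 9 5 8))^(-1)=(1 6)(2 8 5 9 4)=[0, 6, 8, 3, 2, 9, 1, 7, 5, 4]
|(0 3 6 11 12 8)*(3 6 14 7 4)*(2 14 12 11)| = 9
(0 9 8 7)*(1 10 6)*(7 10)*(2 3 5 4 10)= (0 9 8 2 3 5 4 10 6 1 7)= [9, 7, 3, 5, 10, 4, 1, 0, 2, 8, 6]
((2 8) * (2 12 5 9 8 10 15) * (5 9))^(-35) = [0, 1, 10, 3, 4, 5, 6, 7, 12, 8, 15, 11, 9, 13, 14, 2] = (2 10 15)(8 12 9)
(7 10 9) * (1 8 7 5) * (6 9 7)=(1 8 6 9 5)(7 10)=[0, 8, 2, 3, 4, 1, 9, 10, 6, 5, 7]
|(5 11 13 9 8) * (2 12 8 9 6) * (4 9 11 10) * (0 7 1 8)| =|(0 7 1 8 5 10 4 9 11 13 6 2 12)| =13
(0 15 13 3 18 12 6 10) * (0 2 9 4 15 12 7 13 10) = (0 12 6)(2 9 4 15 10)(3 18 7 13) = [12, 1, 9, 18, 15, 5, 0, 13, 8, 4, 2, 11, 6, 3, 14, 10, 16, 17, 7]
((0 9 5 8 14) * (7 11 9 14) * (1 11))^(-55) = (0 14)(1 7 8 5 9 11) = [14, 7, 2, 3, 4, 9, 6, 8, 5, 11, 10, 1, 12, 13, 0]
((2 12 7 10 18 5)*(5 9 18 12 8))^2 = (18)(2 5 8)(7 12 10) = [0, 1, 5, 3, 4, 8, 6, 12, 2, 9, 7, 11, 10, 13, 14, 15, 16, 17, 18]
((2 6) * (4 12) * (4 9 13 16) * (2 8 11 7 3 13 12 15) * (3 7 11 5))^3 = (2 5 16)(3 4 6)(8 13 15)(9 12) = [0, 1, 5, 4, 6, 16, 3, 7, 13, 12, 10, 11, 9, 15, 14, 8, 2]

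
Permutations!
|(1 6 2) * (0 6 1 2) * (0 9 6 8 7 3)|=4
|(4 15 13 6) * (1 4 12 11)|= 7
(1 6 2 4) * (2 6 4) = (6)(1 4) = [0, 4, 2, 3, 1, 5, 6]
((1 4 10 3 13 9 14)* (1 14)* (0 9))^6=(14)(0 13 3 10 4 1 9)=[13, 9, 2, 10, 1, 5, 6, 7, 8, 0, 4, 11, 12, 3, 14]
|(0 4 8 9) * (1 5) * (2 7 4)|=|(0 2 7 4 8 9)(1 5)|=6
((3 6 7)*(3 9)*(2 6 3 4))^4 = (2 4 9 7 6) = [0, 1, 4, 3, 9, 5, 2, 6, 8, 7]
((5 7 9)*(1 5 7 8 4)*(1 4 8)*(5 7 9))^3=(9)=[0, 1, 2, 3, 4, 5, 6, 7, 8, 9]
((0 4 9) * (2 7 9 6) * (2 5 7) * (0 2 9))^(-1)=(0 7 5 6 4)(2 9)=[7, 1, 9, 3, 0, 6, 4, 5, 8, 2]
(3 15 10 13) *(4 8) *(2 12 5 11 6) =(2 12 5 11 6)(3 15 10 13)(4 8) =[0, 1, 12, 15, 8, 11, 2, 7, 4, 9, 13, 6, 5, 3, 14, 10]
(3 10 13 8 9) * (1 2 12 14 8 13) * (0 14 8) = [14, 2, 12, 10, 4, 5, 6, 7, 9, 3, 1, 11, 8, 13, 0] = (0 14)(1 2 12 8 9 3 10)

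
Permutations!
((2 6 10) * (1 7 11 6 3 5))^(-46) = [0, 11, 5, 1, 4, 7, 2, 6, 8, 9, 3, 10] = (1 11 10 3)(2 5 7 6)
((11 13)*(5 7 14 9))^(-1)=[0, 1, 2, 3, 4, 9, 6, 5, 8, 14, 10, 13, 12, 11, 7]=(5 9 14 7)(11 13)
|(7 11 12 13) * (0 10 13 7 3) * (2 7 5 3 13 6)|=9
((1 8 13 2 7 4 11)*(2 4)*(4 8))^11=[0, 11, 7, 3, 1, 5, 6, 2, 13, 9, 10, 4, 12, 8]=(1 11 4)(2 7)(8 13)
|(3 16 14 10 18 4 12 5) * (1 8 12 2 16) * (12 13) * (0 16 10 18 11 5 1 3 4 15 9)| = 60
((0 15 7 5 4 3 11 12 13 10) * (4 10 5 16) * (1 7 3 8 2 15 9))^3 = (0 7 8 3 13)(1 4 15 12 10)(2 11 5 9 16) = [7, 4, 11, 13, 15, 9, 6, 8, 3, 16, 1, 5, 10, 0, 14, 12, 2]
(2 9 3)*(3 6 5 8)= (2 9 6 5 8 3)= [0, 1, 9, 2, 4, 8, 5, 7, 3, 6]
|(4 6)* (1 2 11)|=|(1 2 11)(4 6)|=6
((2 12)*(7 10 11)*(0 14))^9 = [14, 1, 12, 3, 4, 5, 6, 7, 8, 9, 10, 11, 2, 13, 0] = (0 14)(2 12)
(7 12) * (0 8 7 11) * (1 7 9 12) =[8, 7, 2, 3, 4, 5, 6, 1, 9, 12, 10, 0, 11] =(0 8 9 12 11)(1 7)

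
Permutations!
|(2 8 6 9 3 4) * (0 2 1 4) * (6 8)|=|(0 2 6 9 3)(1 4)|=10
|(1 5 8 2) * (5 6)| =5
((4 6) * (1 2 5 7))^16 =(7) =[0, 1, 2, 3, 4, 5, 6, 7]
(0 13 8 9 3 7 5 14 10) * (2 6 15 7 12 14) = (0 13 8 9 3 12 14 10)(2 6 15 7 5) = [13, 1, 6, 12, 4, 2, 15, 5, 9, 3, 0, 11, 14, 8, 10, 7]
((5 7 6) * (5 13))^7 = (5 13 6 7) = [0, 1, 2, 3, 4, 13, 7, 5, 8, 9, 10, 11, 12, 6]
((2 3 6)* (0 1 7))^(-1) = (0 7 1)(2 6 3) = [7, 0, 6, 2, 4, 5, 3, 1]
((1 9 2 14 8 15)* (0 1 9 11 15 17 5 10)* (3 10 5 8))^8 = [10, 0, 9, 14, 4, 5, 6, 7, 8, 15, 3, 1, 12, 13, 2, 11, 16, 17] = (17)(0 10 3 14 2 9 15 11 1)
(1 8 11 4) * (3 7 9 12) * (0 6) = (0 6)(1 8 11 4)(3 7 9 12) = [6, 8, 2, 7, 1, 5, 0, 9, 11, 12, 10, 4, 3]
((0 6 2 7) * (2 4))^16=(0 6 4 2 7)=[6, 1, 7, 3, 2, 5, 4, 0]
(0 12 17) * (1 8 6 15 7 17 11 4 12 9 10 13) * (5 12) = (0 9 10 13 1 8 6 15 7 17)(4 5 12 11) = [9, 8, 2, 3, 5, 12, 15, 17, 6, 10, 13, 4, 11, 1, 14, 7, 16, 0]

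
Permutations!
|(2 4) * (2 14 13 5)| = 5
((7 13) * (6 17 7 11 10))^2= (6 7 11)(10 17 13)= [0, 1, 2, 3, 4, 5, 7, 11, 8, 9, 17, 6, 12, 10, 14, 15, 16, 13]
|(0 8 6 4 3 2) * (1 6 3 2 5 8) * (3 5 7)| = 10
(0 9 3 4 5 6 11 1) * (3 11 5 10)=(0 9 11 1)(3 4 10)(5 6)=[9, 0, 2, 4, 10, 6, 5, 7, 8, 11, 3, 1]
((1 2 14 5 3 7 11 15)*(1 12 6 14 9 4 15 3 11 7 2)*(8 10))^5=(2 6)(3 12)(4 5)(8 10)(9 14)(11 15)=[0, 1, 6, 12, 5, 4, 2, 7, 10, 14, 8, 15, 3, 13, 9, 11]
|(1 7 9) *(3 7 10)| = |(1 10 3 7 9)| = 5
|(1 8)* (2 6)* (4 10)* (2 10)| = |(1 8)(2 6 10 4)| = 4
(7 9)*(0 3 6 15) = (0 3 6 15)(7 9) = [3, 1, 2, 6, 4, 5, 15, 9, 8, 7, 10, 11, 12, 13, 14, 0]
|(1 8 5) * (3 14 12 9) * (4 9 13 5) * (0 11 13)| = 11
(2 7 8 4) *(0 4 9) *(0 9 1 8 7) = (9)(0 4 2)(1 8) = [4, 8, 0, 3, 2, 5, 6, 7, 1, 9]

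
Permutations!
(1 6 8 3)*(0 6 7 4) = (0 6 8 3 1 7 4) = [6, 7, 2, 1, 0, 5, 8, 4, 3]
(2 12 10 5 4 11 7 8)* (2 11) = (2 12 10 5 4)(7 8 11) = [0, 1, 12, 3, 2, 4, 6, 8, 11, 9, 5, 7, 10]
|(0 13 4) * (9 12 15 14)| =12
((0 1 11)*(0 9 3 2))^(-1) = (0 2 3 9 11 1) = [2, 0, 3, 9, 4, 5, 6, 7, 8, 11, 10, 1]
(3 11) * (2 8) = (2 8)(3 11) = [0, 1, 8, 11, 4, 5, 6, 7, 2, 9, 10, 3]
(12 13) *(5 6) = (5 6)(12 13) = [0, 1, 2, 3, 4, 6, 5, 7, 8, 9, 10, 11, 13, 12]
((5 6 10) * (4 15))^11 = (4 15)(5 10 6) = [0, 1, 2, 3, 15, 10, 5, 7, 8, 9, 6, 11, 12, 13, 14, 4]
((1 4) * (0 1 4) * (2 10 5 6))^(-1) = (0 1)(2 6 5 10) = [1, 0, 6, 3, 4, 10, 5, 7, 8, 9, 2]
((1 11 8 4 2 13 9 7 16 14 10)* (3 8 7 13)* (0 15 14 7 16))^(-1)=(0 7 16 11 1 10 14 15)(2 4 8 3)(9 13)=[7, 10, 4, 2, 8, 5, 6, 16, 3, 13, 14, 1, 12, 9, 15, 0, 11]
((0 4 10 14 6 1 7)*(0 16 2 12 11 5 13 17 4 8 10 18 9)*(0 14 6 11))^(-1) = (0 12 2 16 7 1 6 10 8)(4 17 13 5 11 14 9 18) = [12, 6, 16, 3, 17, 11, 10, 1, 0, 18, 8, 14, 2, 5, 9, 15, 7, 13, 4]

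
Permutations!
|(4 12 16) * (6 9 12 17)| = 6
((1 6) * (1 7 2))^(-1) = (1 2 7 6) = [0, 2, 7, 3, 4, 5, 1, 6]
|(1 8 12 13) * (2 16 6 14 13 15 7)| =10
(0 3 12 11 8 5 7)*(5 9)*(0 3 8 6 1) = (0 8 9 5 7 3 12 11 6 1) = [8, 0, 2, 12, 4, 7, 1, 3, 9, 5, 10, 6, 11]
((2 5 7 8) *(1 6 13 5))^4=[0, 7, 5, 3, 4, 1, 8, 6, 13, 9, 10, 11, 12, 2]=(1 7 6 8 13 2 5)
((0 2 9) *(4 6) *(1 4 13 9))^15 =[2, 4, 1, 3, 6, 5, 13, 7, 8, 0, 10, 11, 12, 9] =(0 2 1 4 6 13 9)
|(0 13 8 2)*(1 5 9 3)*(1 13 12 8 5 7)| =4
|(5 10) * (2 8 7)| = |(2 8 7)(5 10)| = 6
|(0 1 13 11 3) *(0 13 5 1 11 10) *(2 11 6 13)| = 12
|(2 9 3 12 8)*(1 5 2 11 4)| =|(1 5 2 9 3 12 8 11 4)| =9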